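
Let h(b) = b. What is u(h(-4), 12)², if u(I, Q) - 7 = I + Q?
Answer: 225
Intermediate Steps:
u(I, Q) = 7 + I + Q (u(I, Q) = 7 + (I + Q) = 7 + I + Q)
u(h(-4), 12)² = (7 - 4 + 12)² = 15² = 225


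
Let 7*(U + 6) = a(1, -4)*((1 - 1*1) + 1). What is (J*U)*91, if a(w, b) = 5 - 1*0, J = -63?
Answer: 30303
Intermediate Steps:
a(w, b) = 5 (a(w, b) = 5 + 0 = 5)
U = -37/7 (U = -6 + (5*((1 - 1*1) + 1))/7 = -6 + (5*((1 - 1) + 1))/7 = -6 + (5*(0 + 1))/7 = -6 + (5*1)/7 = -6 + (⅐)*5 = -6 + 5/7 = -37/7 ≈ -5.2857)
(J*U)*91 = -63*(-37/7)*91 = 333*91 = 30303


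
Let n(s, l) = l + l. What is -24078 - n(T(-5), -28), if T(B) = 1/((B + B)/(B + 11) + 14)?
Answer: -24022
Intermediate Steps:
T(B) = 1/(14 + 2*B/(11 + B)) (T(B) = 1/((2*B)/(11 + B) + 14) = 1/(2*B/(11 + B) + 14) = 1/(14 + 2*B/(11 + B)))
n(s, l) = 2*l
-24078 - n(T(-5), -28) = -24078 - 2*(-28) = -24078 - 1*(-56) = -24078 + 56 = -24022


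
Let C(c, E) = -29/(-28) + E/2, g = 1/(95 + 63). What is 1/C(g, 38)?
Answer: 28/561 ≈ 0.049911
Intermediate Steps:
g = 1/158 ≈ 0.0063291
C(c, E) = 29/28 + E/2 (C(c, E) = -29*(-1/28) + E*(½) = 29/28 + E/2)
1/C(g, 38) = 1/(29/28 + (½)*38) = 1/(29/28 + 19) = 1/(561/28) = 28/561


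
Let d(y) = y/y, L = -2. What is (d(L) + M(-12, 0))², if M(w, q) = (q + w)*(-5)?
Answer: 3721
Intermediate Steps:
d(y) = 1
M(w, q) = -5*q - 5*w
(d(L) + M(-12, 0))² = (1 + (-5*0 - 5*(-12)))² = (1 + (0 + 60))² = (1 + 60)² = 61² = 3721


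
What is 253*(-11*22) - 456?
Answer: -61682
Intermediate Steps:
253*(-11*22) - 456 = 253*(-242) - 456 = -61226 - 456 = -61682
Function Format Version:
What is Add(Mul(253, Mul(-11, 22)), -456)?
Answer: -61682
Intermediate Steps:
Add(Mul(253, Mul(-11, 22)), -456) = Add(Mul(253, -242), -456) = Add(-61226, -456) = -61682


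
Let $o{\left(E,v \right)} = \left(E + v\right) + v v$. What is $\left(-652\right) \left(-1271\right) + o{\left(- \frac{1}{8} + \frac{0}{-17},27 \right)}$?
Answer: $\frac{6635583}{8} \approx 8.2945 \cdot 10^{5}$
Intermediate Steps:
$o{\left(E,v \right)} = E + v + v^{2}$ ($o{\left(E,v \right)} = \left(E + v\right) + v^{2} = E + v + v^{2}$)
$\left(-652\right) \left(-1271\right) + o{\left(- \frac{1}{8} + \frac{0}{-17},27 \right)} = \left(-652\right) \left(-1271\right) + \left(\left(- \frac{1}{8} + \frac{0}{-17}\right) + 27 + 27^{2}\right) = 828692 + \left(\left(\left(-1\right) \frac{1}{8} + 0 \left(- \frac{1}{17}\right)\right) + 27 + 729\right) = 828692 + \left(\left(- \frac{1}{8} + 0\right) + 27 + 729\right) = 828692 + \left(- \frac{1}{8} + 27 + 729\right) = 828692 + \frac{6047}{8} = \frac{6635583}{8}$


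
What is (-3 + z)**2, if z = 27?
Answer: 576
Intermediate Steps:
(-3 + z)**2 = (-3 + 27)**2 = 24**2 = 576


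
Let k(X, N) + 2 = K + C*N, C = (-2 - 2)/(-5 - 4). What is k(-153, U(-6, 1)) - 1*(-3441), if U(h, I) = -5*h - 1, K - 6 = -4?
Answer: 31085/9 ≈ 3453.9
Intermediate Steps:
K = 2 (K = 6 - 4 = 2)
C = 4/9 (C = -4/(-9) = -4*(-⅑) = 4/9 ≈ 0.44444)
U(h, I) = -1 - 5*h
k(X, N) = 4*N/9 (k(X, N) = -2 + (2 + 4*N/9) = 4*N/9)
k(-153, U(-6, 1)) - 1*(-3441) = 4*(-1 - 5*(-6))/9 - 1*(-3441) = 4*(-1 + 30)/9 + 3441 = (4/9)*29 + 3441 = 116/9 + 3441 = 31085/9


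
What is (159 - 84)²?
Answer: 5625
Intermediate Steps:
(159 - 84)² = 75² = 5625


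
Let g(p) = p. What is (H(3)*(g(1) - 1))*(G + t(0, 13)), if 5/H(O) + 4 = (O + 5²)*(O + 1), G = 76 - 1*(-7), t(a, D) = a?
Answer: 0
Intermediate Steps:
G = 83 (G = 76 + 7 = 83)
H(O) = 5/(-4 + (1 + O)*(25 + O)) (H(O) = 5/(-4 + (O + 5²)*(O + 1)) = 5/(-4 + (O + 25)*(1 + O)) = 5/(-4 + (25 + O)*(1 + O)) = 5/(-4 + (1 + O)*(25 + O)))
(H(3)*(g(1) - 1))*(G + t(0, 13)) = ((5/(21 + 3² + 26*3))*(1 - 1))*(83 + 0) = ((5/(21 + 9 + 78))*0)*83 = ((5/108)*0)*83 = 0*83 = 0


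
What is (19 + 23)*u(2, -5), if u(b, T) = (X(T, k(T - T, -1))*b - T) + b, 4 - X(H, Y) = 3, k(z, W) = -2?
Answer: 378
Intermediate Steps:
X(H, Y) = 1 (X(H, Y) = 4 - 1*3 = 4 - 3 = 1)
u(b, T) = -T + 2*b (u(b, T) = (1*b - T) + b = (b - T) + b = -T + 2*b)
(19 + 23)*u(2, -5) = (19 + 23)*(-1*(-5) + 2*2) = 42*(5 + 4) = 42*9 = 378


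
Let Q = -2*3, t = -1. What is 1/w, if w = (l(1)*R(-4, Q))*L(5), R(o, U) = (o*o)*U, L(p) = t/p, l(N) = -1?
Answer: -5/96 ≈ -0.052083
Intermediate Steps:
Q = -6
L(p) = -1/p
R(o, U) = U*o² (R(o, U) = o²*U = U*o²)
w = -96/5 (w = (-(-6)*(-4)²)*(-1/5) = (-(-6)*16)*(-1*⅕) = -1*(-96)*(-⅕) = 96*(-⅕) = -96/5 ≈ -19.200)
1/w = 1/(-96/5) = -5/96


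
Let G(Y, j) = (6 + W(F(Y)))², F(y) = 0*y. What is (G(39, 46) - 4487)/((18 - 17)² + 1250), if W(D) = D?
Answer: -4451/1251 ≈ -3.5580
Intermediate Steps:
F(y) = 0
G(Y, j) = 36 (G(Y, j) = (6 + 0)² = 6² = 36)
(G(39, 46) - 4487)/((18 - 17)² + 1250) = (36 - 4487)/((18 - 17)² + 1250) = -4451/(1² + 1250) = -4451/(1 + 1250) = -4451/1251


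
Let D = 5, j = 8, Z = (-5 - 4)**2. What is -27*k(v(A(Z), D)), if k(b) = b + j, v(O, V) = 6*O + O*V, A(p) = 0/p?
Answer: -216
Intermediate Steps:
Z = 81 (Z = (-9)**2 = 81)
A(p) = 0
k(b) = 8 + b (k(b) = b + 8 = 8 + b)
-27*k(v(A(Z), D)) = -27*(8 + 0*(6 + 5)) = -27*(8 + 0*11) = -27*(8 + 0) = -27*8 = -216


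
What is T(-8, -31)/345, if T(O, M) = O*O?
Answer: 64/345 ≈ 0.18551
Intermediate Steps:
T(O, M) = O**2
T(-8, -31)/345 = (-8)**2/345 = 64*(1/345) = 64/345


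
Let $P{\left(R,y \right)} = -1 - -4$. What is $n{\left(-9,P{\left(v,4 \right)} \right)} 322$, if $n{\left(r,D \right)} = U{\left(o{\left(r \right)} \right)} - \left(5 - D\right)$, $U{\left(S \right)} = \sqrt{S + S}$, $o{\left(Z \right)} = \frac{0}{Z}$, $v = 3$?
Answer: $-644$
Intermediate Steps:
$o{\left(Z \right)} = 0$
$U{\left(S \right)} = \sqrt{2} \sqrt{S}$ ($U{\left(S \right)} = \sqrt{2 S} = \sqrt{2} \sqrt{S}$)
$P{\left(R,y \right)} = 3$ ($P{\left(R,y \right)} = -1 + 4 = 3$)
$n{\left(r,D \right)} = -5 + D$ ($n{\left(r,D \right)} = \sqrt{2} \sqrt{0} - \left(5 - D\right) = \sqrt{2} \cdot 0 + \left(-5 + D\right) = 0 + \left(-5 + D\right) = -5 + D$)
$n{\left(-9,P{\left(v,4 \right)} \right)} 322 = \left(-5 + 3\right) 322 = \left(-2\right) 322 = -644$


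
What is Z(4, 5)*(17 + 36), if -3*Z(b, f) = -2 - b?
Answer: 106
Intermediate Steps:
Z(b, f) = 2/3 + b/3 (Z(b, f) = -(-2 - b)/3 = 2/3 + b/3)
Z(4, 5)*(17 + 36) = (2/3 + (1/3)*4)*(17 + 36) = (2/3 + 4/3)*53 = 2*53 = 106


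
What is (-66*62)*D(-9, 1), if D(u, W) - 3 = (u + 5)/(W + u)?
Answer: -14322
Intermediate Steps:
D(u, W) = 3 + (5 + u)/(W + u) (D(u, W) = 3 + (u + 5)/(W + u) = 3 + (5 + u)/(W + u))
(-66*62)*D(-9, 1) = (-66*62)*((5 + 3*1 + 4*(-9))/(1 - 9)) = -4092*(5 + 3 - 36)/(-8) = -(-1023)*(-28)/2 = -4092*7/2 = -14322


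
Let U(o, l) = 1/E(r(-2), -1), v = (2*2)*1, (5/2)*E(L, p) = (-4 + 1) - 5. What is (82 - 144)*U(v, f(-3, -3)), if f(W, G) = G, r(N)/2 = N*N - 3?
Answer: 155/8 ≈ 19.375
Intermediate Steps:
r(N) = -6 + 2*N² (r(N) = 2*(N*N - 3) = 2*(N² - 3) = 2*(-3 + N²) = -6 + 2*N²)
E(L, p) = -16/5 (E(L, p) = 2*((-4 + 1) - 5)/5 = 2*(-3 - 5)/5 = (⅖)*(-8) = -16/5)
v = 4 (v = 4*1 = 4)
U(o, l) = -5/16 (U(o, l) = 1/(-16/5) = -5/16)
(82 - 144)*U(v, f(-3, -3)) = (82 - 144)*(-5/16) = -62*(-5/16) = 155/8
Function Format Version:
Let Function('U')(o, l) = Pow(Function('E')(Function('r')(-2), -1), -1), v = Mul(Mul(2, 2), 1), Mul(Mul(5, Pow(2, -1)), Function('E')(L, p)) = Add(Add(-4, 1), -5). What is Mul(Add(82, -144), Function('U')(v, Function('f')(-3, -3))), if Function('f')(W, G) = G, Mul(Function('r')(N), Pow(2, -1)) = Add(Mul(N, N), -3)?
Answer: Rational(155, 8) ≈ 19.375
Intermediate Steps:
Function('r')(N) = Add(-6, Mul(2, Pow(N, 2))) (Function('r')(N) = Mul(2, Add(Mul(N, N), -3)) = Mul(2, Add(Pow(N, 2), -3)) = Mul(2, Add(-3, Pow(N, 2))) = Add(-6, Mul(2, Pow(N, 2))))
Function('E')(L, p) = Rational(-16, 5) (Function('E')(L, p) = Mul(Rational(2, 5), Add(Add(-4, 1), -5)) = Mul(Rational(2, 5), Add(-3, -5)) = Mul(Rational(2, 5), -8) = Rational(-16, 5))
v = 4 (v = Mul(4, 1) = 4)
Function('U')(o, l) = Rational(-5, 16) (Function('U')(o, l) = Pow(Rational(-16, 5), -1) = Rational(-5, 16))
Mul(Add(82, -144), Function('U')(v, Function('f')(-3, -3))) = Mul(Add(82, -144), Rational(-5, 16)) = Mul(-62, Rational(-5, 16)) = Rational(155, 8)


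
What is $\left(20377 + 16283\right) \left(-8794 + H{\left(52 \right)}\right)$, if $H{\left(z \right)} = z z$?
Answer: $-223259400$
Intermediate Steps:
$H{\left(z \right)} = z^{2}$
$\left(20377 + 16283\right) \left(-8794 + H{\left(52 \right)}\right) = \left(20377 + 16283\right) \left(-8794 + 52^{2}\right) = 36660 \left(-8794 + 2704\right) = 36660 \left(-6090\right) = -223259400$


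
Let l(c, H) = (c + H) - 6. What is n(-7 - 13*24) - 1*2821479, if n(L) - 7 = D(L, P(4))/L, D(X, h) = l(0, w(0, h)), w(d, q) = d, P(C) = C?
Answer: -900049562/319 ≈ -2.8215e+6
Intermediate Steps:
l(c, H) = -6 + H + c (l(c, H) = (H + c) - 6 = -6 + H + c)
D(X, h) = -6 (D(X, h) = -6 + 0 + 0 = -6)
n(L) = 7 - 6/L
n(-7 - 13*24) - 1*2821479 = (7 - 6/(-7 - 13*24)) - 1*2821479 = (7 - 6/(-7 - 312)) - 2821479 = (7 - 6/(-319)) - 2821479 = (7 - 6*(-1/319)) - 2821479 = (7 + 6/319) - 2821479 = 2239/319 - 2821479 = -900049562/319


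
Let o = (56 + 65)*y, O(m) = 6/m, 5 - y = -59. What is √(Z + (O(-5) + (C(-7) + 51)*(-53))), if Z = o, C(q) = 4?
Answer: √120695/5 ≈ 69.482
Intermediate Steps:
y = 64 (y = 5 - 1*(-59) = 5 + 59 = 64)
o = 7744 (o = (56 + 65)*64 = 121*64 = 7744)
Z = 7744
√(Z + (O(-5) + (C(-7) + 51)*(-53))) = √(7744 + (6/(-5) + (4 + 51)*(-53))) = √(7744 + (6*(-⅕) + 55*(-53))) = √(7744 + (-6/5 - 2915)) = √(7744 - 14581/5) = √(24139/5) = √120695/5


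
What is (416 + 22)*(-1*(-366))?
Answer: 160308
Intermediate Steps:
(416 + 22)*(-1*(-366)) = 438*366 = 160308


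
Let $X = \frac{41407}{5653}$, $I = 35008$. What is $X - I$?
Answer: $- \frac{197858817}{5653} \approx -35001.0$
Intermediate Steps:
$X = \frac{41407}{5653}$ ($X = 41407 \cdot \frac{1}{5653} = \frac{41407}{5653} \approx 7.3248$)
$X - I = \frac{41407}{5653} - 35008 = - \frac{197858817}{5653}$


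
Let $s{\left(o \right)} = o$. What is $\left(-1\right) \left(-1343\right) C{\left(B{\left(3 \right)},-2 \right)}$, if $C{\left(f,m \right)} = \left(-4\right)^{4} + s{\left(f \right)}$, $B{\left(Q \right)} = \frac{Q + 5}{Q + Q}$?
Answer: $\frac{1036796}{3} \approx 3.456 \cdot 10^{5}$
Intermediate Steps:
$B{\left(Q \right)} = \frac{5 + Q}{2 Q}$
$C{\left(f,m \right)} = 256 + f$ ($C{\left(f,m \right)} = \left(-4\right)^{4} + f = 256 + f$)
$\left(-1\right) \left(-1343\right) C{\left(B{\left(3 \right)},-2 \right)} = \left(-1\right) \left(-1343\right) \left(256 + \frac{5 + 3}{2 \cdot 3}\right) = 1343 \left(256 + \frac{1}{2} \cdot \frac{1}{3} \cdot 8\right) = 1343 \left(256 + \frac{4}{3}\right) = 1343 \cdot \frac{772}{3} = \frac{1036796}{3}$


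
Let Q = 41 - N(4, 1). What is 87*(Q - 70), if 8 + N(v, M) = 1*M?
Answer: -1914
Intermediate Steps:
N(v, M) = -8 + M (N(v, M) = -8 + 1*M = -8 + M)
Q = 48 (Q = 41 - (-8 + 1) = 41 - 1*(-7) = 41 + 7 = 48)
87*(Q - 70) = 87*(48 - 70) = 87*(-22) = -1914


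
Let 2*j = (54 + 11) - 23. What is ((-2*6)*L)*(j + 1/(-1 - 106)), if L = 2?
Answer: -53904/107 ≈ -503.78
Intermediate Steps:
j = 21 (j = ((54 + 11) - 23)/2 = (65 - 23)/2 = (½)*42 = 21)
((-2*6)*L)*(j + 1/(-1 - 106)) = (-2*6*2)*(21 + 1/(-1 - 106)) = (-12*2)*(21 + 1/(-107)) = -24*(21 - 1/107) = -24*2246/107 = -53904/107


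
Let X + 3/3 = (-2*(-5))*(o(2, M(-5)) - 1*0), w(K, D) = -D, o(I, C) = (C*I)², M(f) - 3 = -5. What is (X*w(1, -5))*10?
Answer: 7950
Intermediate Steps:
M(f) = -2 (M(f) = 3 - 5 = -2)
o(I, C) = C²*I²
X = 159 (X = -1 + (-2*(-5))*((-2)²*2² - 1*0) = -1 + 10*(4*4 + 0) = -1 + 10*(16 + 0) = -1 + 10*16 = -1 + 160 = 159)
(X*w(1, -5))*10 = (159*(-1*(-5)))*10 = (159*5)*10 = 795*10 = 7950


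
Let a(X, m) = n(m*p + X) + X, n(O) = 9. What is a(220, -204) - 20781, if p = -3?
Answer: -20552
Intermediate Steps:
a(X, m) = 9 + X
a(220, -204) - 20781 = (9 + 220) - 20781 = 229 - 20781 = -20552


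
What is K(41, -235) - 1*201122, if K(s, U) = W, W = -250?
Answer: -201372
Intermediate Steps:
K(s, U) = -250
K(41, -235) - 1*201122 = -250 - 1*201122 = -250 - 201122 = -201372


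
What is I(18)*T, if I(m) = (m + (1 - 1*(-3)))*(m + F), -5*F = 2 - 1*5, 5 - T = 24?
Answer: -38874/5 ≈ -7774.8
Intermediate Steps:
T = -19 (T = 5 - 1*24 = 5 - 24 = -19)
F = 3/5 (F = -(2 - 1*5)/5 = -(2 - 5)/5 = -1/5*(-3) = 3/5 ≈ 0.60000)
I(m) = (4 + m)*(3/5 + m) (I(m) = (m + (1 - 1*(-3)))*(m + 3/5) = (m + (1 + 3))*(3/5 + m) = (m + 4)*(3/5 + m) = (4 + m)*(3/5 + m))
I(18)*T = (12/5 + 18**2 + (23/5)*18)*(-19) = (12/5 + 324 + 414/5)*(-19) = (2046/5)*(-19) = -38874/5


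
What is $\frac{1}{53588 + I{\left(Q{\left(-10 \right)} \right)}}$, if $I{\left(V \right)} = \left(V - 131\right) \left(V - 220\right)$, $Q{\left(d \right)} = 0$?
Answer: $\frac{1}{82408} \approx 1.2135 \cdot 10^{-5}$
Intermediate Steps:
$I{\left(V \right)} = \left(-220 + V\right) \left(-131 + V\right)$ ($I{\left(V \right)} = \left(-131 + V\right) \left(-220 + V\right) = \left(-220 + V\right) \left(-131 + V\right)$)
$\frac{1}{53588 + I{\left(Q{\left(-10 \right)} \right)}} = \frac{1}{53588 + \left(28820 + 0^{2} - 0\right)} = \frac{1}{53588 + \left(28820 + 0 + 0\right)} = \frac{1}{53588 + 28820} = \frac{1}{82408}$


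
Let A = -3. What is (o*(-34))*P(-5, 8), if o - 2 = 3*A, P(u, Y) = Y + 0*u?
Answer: 1904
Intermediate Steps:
P(u, Y) = Y (P(u, Y) = Y + 0 = Y)
o = -7 (o = 2 + 3*(-3) = 2 - 9 = -7)
(o*(-34))*P(-5, 8) = -7*(-34)*8 = 238*8 = 1904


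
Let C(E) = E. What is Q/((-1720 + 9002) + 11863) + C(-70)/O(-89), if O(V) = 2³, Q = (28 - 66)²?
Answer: -664299/76580 ≈ -8.6746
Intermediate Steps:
Q = 1444 (Q = (-38)² = 1444)
O(V) = 8
Q/((-1720 + 9002) + 11863) + C(-70)/O(-89) = 1444/((-1720 + 9002) + 11863) - 70/8 = 1444/(7282 + 11863) - 70*⅛ = 1444/19145 - 35/4 = -664299/76580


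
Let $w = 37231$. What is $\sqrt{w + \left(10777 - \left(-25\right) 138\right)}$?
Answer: $\sqrt{51458} \approx 226.84$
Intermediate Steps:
$\sqrt{w + \left(10777 - \left(-25\right) 138\right)} = \sqrt{37231 + \left(10777 - \left(-25\right) 138\right)} = \sqrt{37231 + \left(10777 - -3450\right)} = \sqrt{37231 + \left(10777 + 3450\right)} = \sqrt{37231 + 14227} = \sqrt{51458}$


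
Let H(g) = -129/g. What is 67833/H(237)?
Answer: -5358807/43 ≈ -1.2462e+5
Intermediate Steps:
67833/H(237) = 67833/((-129/237)) = 67833/((-129*1/237)) = 67833/(-43/79) = 67833*(-79/43) = -5358807/43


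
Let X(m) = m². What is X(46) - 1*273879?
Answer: -271763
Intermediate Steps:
X(46) - 1*273879 = 46² - 1*273879 = 2116 - 273879 = -271763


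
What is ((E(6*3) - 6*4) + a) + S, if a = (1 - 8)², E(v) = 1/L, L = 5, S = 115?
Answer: 701/5 ≈ 140.20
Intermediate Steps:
E(v) = ⅕ (E(v) = 1/5 = ⅕)
a = 49 (a = (-7)² = 49)
((E(6*3) - 6*4) + a) + S = ((⅕ - 6*4) + 49) + 115 = ((⅕ - 24) + 49) + 115 = (-119/5 + 49) + 115 = 126/5 + 115 = 701/5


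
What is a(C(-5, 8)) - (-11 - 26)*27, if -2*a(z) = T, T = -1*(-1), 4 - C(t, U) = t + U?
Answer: 1997/2 ≈ 998.50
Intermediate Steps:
C(t, U) = 4 - U - t (C(t, U) = 4 - (t + U) = 4 - (U + t) = 4 + (-U - t) = 4 - U - t)
T = 1
a(z) = -½ (a(z) = -½*1 = -½)
a(C(-5, 8)) - (-11 - 26)*27 = -½ - (-11 - 26)*27 = -½ - (-37)*27 = -½ - 1*(-999) = -½ + 999 = 1997/2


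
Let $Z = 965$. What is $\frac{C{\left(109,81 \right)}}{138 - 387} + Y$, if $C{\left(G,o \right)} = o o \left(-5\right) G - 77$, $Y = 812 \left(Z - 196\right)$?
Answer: $\frac{159058394}{249} \approx 6.3879 \cdot 10^{5}$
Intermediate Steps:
$Y = 624428$ ($Y = 812 \left(965 - 196\right) = 812 \cdot 769 = 624428$)
$C{\left(G,o \right)} = -77 - 5 G o^{2}$ ($C{\left(G,o \right)} = o^{2} \left(-5\right) G - 77 = - 5 o^{2} G - 77 = - 5 G o^{2} - 77 = -77 - 5 G o^{2}$)
$\frac{C{\left(109,81 \right)}}{138 - 387} + Y = \frac{-77 - 545 \cdot 81^{2}}{138 - 387} + 624428 = \frac{-77 - 545 \cdot 6561}{-249} + 624428 = \left(-77 - 3575745\right) \left(- \frac{1}{249}\right) + 624428 = \left(-3575822\right) \left(- \frac{1}{249}\right) + 624428 = \frac{3575822}{249} + 624428 = \frac{159058394}{249}$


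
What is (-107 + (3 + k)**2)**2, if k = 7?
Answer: 49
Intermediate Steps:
(-107 + (3 + k)**2)**2 = (-107 + (3 + 7)**2)**2 = (-107 + 10**2)**2 = (-107 + 100)**2 = (-7)**2 = 49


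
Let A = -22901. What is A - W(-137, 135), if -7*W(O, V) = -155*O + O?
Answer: -19887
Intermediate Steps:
W(O, V) = 22*O (W(O, V) = -(-155*O + O)/7 = -(-22)*O = 22*O)
A - W(-137, 135) = -22901 - 22*(-137) = -22901 - 1*(-3014) = -22901 + 3014 = -19887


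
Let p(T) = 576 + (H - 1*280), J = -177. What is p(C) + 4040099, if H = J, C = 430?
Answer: 4040218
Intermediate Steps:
H = -177
p(T) = 119 (p(T) = 576 + (-177 - 1*280) = 576 + (-177 - 280) = 576 - 457 = 119)
p(C) + 4040099 = 119 + 4040099 = 4040218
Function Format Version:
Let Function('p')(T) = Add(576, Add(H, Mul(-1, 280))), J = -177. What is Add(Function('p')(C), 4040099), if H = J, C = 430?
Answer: 4040218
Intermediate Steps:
H = -177
Function('p')(T) = 119 (Function('p')(T) = Add(576, Add(-177, Mul(-1, 280))) = Add(576, Add(-177, -280)) = Add(576, -457) = 119)
Add(Function('p')(C), 4040099) = Add(119, 4040099) = 4040218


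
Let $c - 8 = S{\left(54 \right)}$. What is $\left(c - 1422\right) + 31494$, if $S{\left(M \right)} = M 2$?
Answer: $30188$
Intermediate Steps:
$S{\left(M \right)} = 2 M$
$c = 116$ ($c = 8 + 2 \cdot 54 = 8 + 108 = 116$)
$\left(c - 1422\right) + 31494 = \left(116 - 1422\right) + 31494 = -1306 + 31494 = 30188$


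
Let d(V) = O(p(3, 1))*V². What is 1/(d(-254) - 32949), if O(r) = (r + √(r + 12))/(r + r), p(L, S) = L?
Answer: 2073/5201460377 + 32258*√15/5201460377 ≈ 2.4418e-5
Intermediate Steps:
O(r) = (r + √(12 + r))/(2*r) (O(r) = (r + √(12 + r))/((2*r)) = (r + √(12 + r))*(1/(2*r)) = (r + √(12 + r))/(2*r))
d(V) = V²*(½ + √15/6) (d(V) = ((½)*(3 + √(12 + 3))/3)*V² = ((½)*(⅓)*(3 + √15))*V² = (½ + √15/6)*V² = V²*(½ + √15/6))
1/(d(-254) - 32949) = 1/((⅙)*(-254)²*(3 + √15) - 32949) = 1/((⅙)*64516*(3 + √15) - 32949) = 1/((32258 + 32258*√15/3) - 32949) = 1/(-691 + 32258*√15/3)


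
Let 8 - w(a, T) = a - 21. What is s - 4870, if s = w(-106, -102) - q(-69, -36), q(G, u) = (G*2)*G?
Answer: -14257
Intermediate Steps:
w(a, T) = 29 - a (w(a, T) = 8 - (a - 21) = 8 - (-21 + a) = 8 + (21 - a) = 29 - a)
q(G, u) = 2*G**2 (q(G, u) = (2*G)*G = 2*G**2)
s = -9387 (s = (29 - 1*(-106)) - 2*(-69)**2 = (29 + 106) - 2*4761 = 135 - 1*9522 = 135 - 9522 = -9387)
s - 4870 = -9387 - 4870 = -14257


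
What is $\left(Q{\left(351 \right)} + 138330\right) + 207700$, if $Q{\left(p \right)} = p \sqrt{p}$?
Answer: $346030 + 1053 \sqrt{39} \approx 3.5261 \cdot 10^{5}$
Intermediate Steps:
$Q{\left(p \right)} = p^{\frac{3}{2}}$
$\left(Q{\left(351 \right)} + 138330\right) + 207700 = \left(351^{\frac{3}{2}} + 138330\right) + 207700 = \left(1053 \sqrt{39} + 138330\right) + 207700 = \left(138330 + 1053 \sqrt{39}\right) + 207700 = 346030 + 1053 \sqrt{39}$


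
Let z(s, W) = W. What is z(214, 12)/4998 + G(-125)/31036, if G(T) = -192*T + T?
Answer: 19949947/25852988 ≈ 0.77167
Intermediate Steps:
G(T) = -191*T
z(214, 12)/4998 + G(-125)/31036 = 12/4998 - 191*(-125)/31036 = 12*(1/4998) + 23875*(1/31036) = 2/833 + 23875/31036 = 19949947/25852988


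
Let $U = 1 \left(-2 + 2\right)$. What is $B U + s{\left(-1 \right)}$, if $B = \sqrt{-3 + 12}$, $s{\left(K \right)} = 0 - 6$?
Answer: $-6$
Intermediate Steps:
$s{\left(K \right)} = -6$ ($s{\left(K \right)} = 0 - 6 = -6$)
$B = 3$ ($B = \sqrt{9} = 3$)
$U = 0$ ($U = 1 \cdot 0 = 0$)
$B U + s{\left(-1 \right)} = 3 \cdot 0 - 6 = 0 - 6 = -6$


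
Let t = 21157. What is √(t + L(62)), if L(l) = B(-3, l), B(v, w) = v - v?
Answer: √21157 ≈ 145.45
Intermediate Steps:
B(v, w) = 0
L(l) = 0
√(t + L(62)) = √(21157 + 0) = √21157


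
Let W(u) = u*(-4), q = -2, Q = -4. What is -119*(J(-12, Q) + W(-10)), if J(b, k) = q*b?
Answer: -7616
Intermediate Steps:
W(u) = -4*u
J(b, k) = -2*b
-119*(J(-12, Q) + W(-10)) = -119*(-2*(-12) - 4*(-10)) = -119*(24 + 40) = -119*64 = -7616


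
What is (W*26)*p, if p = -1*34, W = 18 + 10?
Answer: -24752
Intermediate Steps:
W = 28
p = -34
(W*26)*p = (28*26)*(-34) = 728*(-34) = -24752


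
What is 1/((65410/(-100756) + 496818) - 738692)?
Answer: -50378/12185161077 ≈ -4.1344e-6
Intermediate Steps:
1/((65410/(-100756) + 496818) - 738692) = 1/((65410*(-1/100756) + 496818) - 738692) = 1/((-32705/50378 + 496818) - 738692) = 1/(25028664499/50378 - 738692) = 1/(-12185161077/50378) = -50378/12185161077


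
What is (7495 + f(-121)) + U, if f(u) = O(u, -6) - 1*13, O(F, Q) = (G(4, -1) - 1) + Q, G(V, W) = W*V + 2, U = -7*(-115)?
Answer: 8278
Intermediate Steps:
U = 805
G(V, W) = 2 + V*W (G(V, W) = V*W + 2 = 2 + V*W)
O(F, Q) = -3 + Q (O(F, Q) = ((2 + 4*(-1)) - 1) + Q = ((2 - 4) - 1) + Q = (-2 - 1) + Q = -3 + Q)
f(u) = -22 (f(u) = (-3 - 6) - 1*13 = -9 - 13 = -22)
(7495 + f(-121)) + U = (7495 - 22) + 805 = 7473 + 805 = 8278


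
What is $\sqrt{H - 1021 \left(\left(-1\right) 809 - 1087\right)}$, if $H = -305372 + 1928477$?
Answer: $\sqrt{3558921} \approx 1886.5$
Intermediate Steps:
$H = 1623105$
$\sqrt{H - 1021 \left(\left(-1\right) 809 - 1087\right)} = \sqrt{1623105 - 1021 \left(\left(-1\right) 809 - 1087\right)} = \sqrt{1623105 - 1021 \left(-809 - 1087\right)} = \sqrt{1623105 - -1935816} = \sqrt{1623105 + 1935816} = \sqrt{3558921}$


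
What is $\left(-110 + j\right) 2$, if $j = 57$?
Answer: $-106$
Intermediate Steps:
$\left(-110 + j\right) 2 = \left(-110 + 57\right) 2 = \left(-53\right) 2 = -106$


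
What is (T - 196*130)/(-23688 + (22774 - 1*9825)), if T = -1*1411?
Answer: 26891/10739 ≈ 2.5041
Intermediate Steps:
T = -1411
(T - 196*130)/(-23688 + (22774 - 1*9825)) = (-1411 - 196*130)/(-23688 + (22774 - 1*9825)) = (-1411 - 25480)/(-23688 + (22774 - 9825)) = -26891/(-23688 + 12949) = -26891/(-10739) = -26891*(-1/10739) = 26891/10739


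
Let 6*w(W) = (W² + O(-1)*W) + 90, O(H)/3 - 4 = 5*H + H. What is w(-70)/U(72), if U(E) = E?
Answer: 2705/216 ≈ 12.523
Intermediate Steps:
O(H) = 12 + 18*H (O(H) = 12 + 3*(5*H + H) = 12 + 3*(6*H) = 12 + 18*H)
w(W) = 15 - W + W²/6 (w(W) = ((W² + (12 + 18*(-1))*W) + 90)/6 = ((W² + (12 - 18)*W) + 90)/6 = ((W² - 6*W) + 90)/6 = (90 + W² - 6*W)/6 = 15 - W + W²/6)
w(-70)/U(72) = (15 - 1*(-70) + (⅙)*(-70)²)/72 = (15 + 70 + (⅙)*4900)*(1/72) = (15 + 70 + 2450/3)*(1/72) = (2705/3)*(1/72) = 2705/216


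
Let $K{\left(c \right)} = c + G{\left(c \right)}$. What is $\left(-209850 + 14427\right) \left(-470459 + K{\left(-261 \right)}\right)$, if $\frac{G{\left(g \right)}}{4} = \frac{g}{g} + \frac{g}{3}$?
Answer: $92056740072$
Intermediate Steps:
$G{\left(g \right)} = 4 + \frac{4 g}{3}$ ($G{\left(g \right)} = 4 \left(\frac{g}{g} + \frac{g}{3}\right) = 4 \left(1 + g \frac{1}{3}\right) = 4 \left(1 + \frac{g}{3}\right) = 4 + \frac{4 g}{3}$)
$K{\left(c \right)} = 4 + \frac{7 c}{3}$ ($K{\left(c \right)} = c + \left(4 + \frac{4 c}{3}\right) = 4 + \frac{7 c}{3}$)
$\left(-209850 + 14427\right) \left(-470459 + K{\left(-261 \right)}\right) = \left(-209850 + 14427\right) \left(-470459 + \left(4 + \frac{7}{3} \left(-261\right)\right)\right) = - 195423 \left(-470459 + \left(4 - 609\right)\right) = - 195423 \left(-470459 - 605\right) = \left(-195423\right) \left(-471064\right) = 92056740072$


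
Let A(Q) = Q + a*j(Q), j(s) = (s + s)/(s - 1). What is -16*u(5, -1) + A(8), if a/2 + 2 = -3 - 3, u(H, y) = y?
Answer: -88/7 ≈ -12.571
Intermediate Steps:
j(s) = 2*s/(-1 + s) (j(s) = (2*s)/(-1 + s) = 2*s/(-1 + s))
a = -16 (a = -4 + 2*(-3 - 3) = -4 + 2*(-6) = -4 - 12 = -16)
A(Q) = Q - 32*Q/(-1 + Q)
-16*u(5, -1) + A(8) = -16*(-1) + 8*(-33 + 8)/(-1 + 8) = 16 + 8*(-25)/7 = 16 + 8*(1/7)*(-25) = 16 - 200/7 = -88/7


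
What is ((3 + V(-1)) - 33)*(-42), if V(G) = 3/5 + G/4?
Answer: 12453/10 ≈ 1245.3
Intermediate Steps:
V(G) = ⅗ + G/4 (V(G) = 3*(⅕) + G*(¼) = ⅗ + G/4)
((3 + V(-1)) - 33)*(-42) = ((3 + (⅗ + (¼)*(-1))) - 33)*(-42) = ((3 + (⅗ - ¼)) - 33)*(-42) = ((3 + 7/20) - 33)*(-42) = (67/20 - 33)*(-42) = -593/20*(-42) = 12453/10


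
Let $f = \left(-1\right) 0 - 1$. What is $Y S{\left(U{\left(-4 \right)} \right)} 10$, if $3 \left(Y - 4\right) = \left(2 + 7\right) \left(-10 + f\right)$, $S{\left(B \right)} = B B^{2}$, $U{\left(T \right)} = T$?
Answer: $18560$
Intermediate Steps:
$S{\left(B \right)} = B^{3}$
$f = -1$ ($f = 0 - 1 = -1$)
$Y = -29$ ($Y = 4 + \frac{\left(2 + 7\right) \left(-10 - 1\right)}{3} = 4 + \frac{9 \left(-11\right)}{3} = 4 + \frac{1}{3} \left(-99\right) = 4 - 33 = -29$)
$Y S{\left(U{\left(-4 \right)} \right)} 10 = - 29 \left(-4\right)^{3} \cdot 10 = \left(-29\right) \left(-64\right) 10 = 1856 \cdot 10 = 18560$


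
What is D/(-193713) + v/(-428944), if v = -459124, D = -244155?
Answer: 16138925811/6924335756 ≈ 2.3308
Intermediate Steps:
D/(-193713) + v/(-428944) = -244155/(-193713) - 459124/(-428944) = -244155*(-1/193713) - 459124*(-1/428944) = 81385/64571 + 114781/107236 = 16138925811/6924335756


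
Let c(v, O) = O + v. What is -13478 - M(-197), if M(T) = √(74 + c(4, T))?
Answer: -13478 - I*√119 ≈ -13478.0 - 10.909*I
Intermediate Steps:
M(T) = √(78 + T) (M(T) = √(74 + (T + 4)) = √(74 + (4 + T)) = √(78 + T))
-13478 - M(-197) = -13478 - √(78 - 197) = -13478 - √(-119) = -13478 - I*√119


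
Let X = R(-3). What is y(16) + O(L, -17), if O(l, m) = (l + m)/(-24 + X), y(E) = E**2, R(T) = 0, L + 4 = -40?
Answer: 6205/24 ≈ 258.54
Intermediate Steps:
L = -44 (L = -4 - 40 = -44)
X = 0
O(l, m) = -l/24 - m/24 (O(l, m) = (l + m)/(-24 + 0) = (l + m)/(-24) = (l + m)*(-1/24) = -l/24 - m/24)
y(16) + O(L, -17) = 16**2 + (-1/24*(-44) - 1/24*(-17)) = 256 + (11/6 + 17/24) = 256 + 61/24 = 6205/24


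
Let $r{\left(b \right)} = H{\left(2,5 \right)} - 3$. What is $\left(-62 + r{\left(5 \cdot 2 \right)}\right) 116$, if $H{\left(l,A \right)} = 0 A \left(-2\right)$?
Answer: $-7540$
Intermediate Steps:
$H{\left(l,A \right)} = 0$ ($H{\left(l,A \right)} = 0 \left(-2\right) = 0$)
$r{\left(b \right)} = -3$ ($r{\left(b \right)} = 0 - 3 = -3$)
$\left(-62 + r{\left(5 \cdot 2 \right)}\right) 116 = \left(-62 - 3\right) 116 = \left(-65\right) 116 = -7540$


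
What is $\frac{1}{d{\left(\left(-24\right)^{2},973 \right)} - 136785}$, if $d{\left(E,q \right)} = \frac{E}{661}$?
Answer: $- \frac{661}{90414309} \approx -7.3108 \cdot 10^{-6}$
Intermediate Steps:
$d{\left(E,q \right)} = \frac{E}{661}$ ($d{\left(E,q \right)} = E \frac{1}{661} = \frac{E}{661}$)
$\frac{1}{d{\left(\left(-24\right)^{2},973 \right)} - 136785} = \frac{1}{\frac{\left(-24\right)^{2}}{661} - 136785} = \frac{1}{\frac{1}{661} \cdot 576 - 136785} = \frac{1}{\frac{576}{661} - 136785} = \frac{1}{- \frac{90414309}{661}} = - \frac{661}{90414309}$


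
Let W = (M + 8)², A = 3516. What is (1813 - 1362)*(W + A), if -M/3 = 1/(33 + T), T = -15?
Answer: 58082035/36 ≈ 1.6134e+6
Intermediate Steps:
M = -⅙ (M = -3/(33 - 15) = -3/18 = -3*1/18 = -⅙ ≈ -0.16667)
W = 2209/36 (W = (-⅙ + 8)² = (47/6)² = 2209/36 ≈ 61.361)
(1813 - 1362)*(W + A) = (1813 - 1362)*(2209/36 + 3516) = 451*(128785/36) = 58082035/36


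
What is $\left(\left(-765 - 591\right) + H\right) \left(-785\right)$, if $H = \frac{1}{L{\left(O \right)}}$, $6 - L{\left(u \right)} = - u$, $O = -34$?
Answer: $\frac{29805665}{28} \approx 1.0645 \cdot 10^{6}$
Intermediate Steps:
$L{\left(u \right)} = 6 + u$ ($L{\left(u \right)} = 6 - - u = 6 + u$)
$H = - \frac{1}{28}$ ($H = \frac{1}{6 - 34} = \frac{1}{-28} = - \frac{1}{28} \approx -0.035714$)
$\left(\left(-765 - 591\right) + H\right) \left(-785\right) = \left(\left(-765 - 591\right) - \frac{1}{28}\right) \left(-785\right) = \left(-1356 - \frac{1}{28}\right) \left(-785\right) = \left(- \frac{37969}{28}\right) \left(-785\right) = \frac{29805665}{28}$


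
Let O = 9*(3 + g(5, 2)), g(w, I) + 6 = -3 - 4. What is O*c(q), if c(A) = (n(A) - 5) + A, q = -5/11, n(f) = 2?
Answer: 3420/11 ≈ 310.91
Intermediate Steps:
g(w, I) = -13 (g(w, I) = -6 + (-3 - 4) = -6 - 7 = -13)
q = -5/11 (q = -5*1/11 = -5/11 ≈ -0.45455)
O = -90 (O = 9*(3 - 13) = 9*(-10) = -90)
c(A) = -3 + A (c(A) = (2 - 5) + A = -3 + A)
O*c(q) = -90*(-3 - 5/11) = -90*(-38/11) = 3420/11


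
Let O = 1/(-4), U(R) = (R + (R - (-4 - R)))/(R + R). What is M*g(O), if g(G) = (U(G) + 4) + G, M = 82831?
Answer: -911141/4 ≈ -2.2779e+5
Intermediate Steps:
U(R) = (4 + 3*R)/(2*R) (U(R) = (R + (R + (4 + R)))/((2*R)) = (R + (4 + 2*R))*(1/(2*R)) = (4 + 3*R)*(1/(2*R)) = (4 + 3*R)/(2*R))
O = -¼ ≈ -0.25000
g(G) = 11/2 + G + 2/G (g(G) = ((3/2 + 2/G) + 4) + G = (11/2 + 2/G) + G = 11/2 + G + 2/G)
M*g(O) = 82831*(11/2 - ¼ + 2/(-¼)) = 82831*(11/2 - ¼ + 2*(-4)) = 82831*(11/2 - ¼ - 8) = 82831*(-11/4) = -911141/4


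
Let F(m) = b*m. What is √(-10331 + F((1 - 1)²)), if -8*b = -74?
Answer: I*√10331 ≈ 101.64*I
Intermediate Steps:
b = 37/4 (b = -⅛*(-74) = 37/4 ≈ 9.2500)
F(m) = 37*m/4
√(-10331 + F((1 - 1)²)) = √(-10331 + 37*(1 - 1)²/4) = √(-10331 + (37/4)*0²) = √(-10331 + (37/4)*0) = √(-10331 + 0) = √(-10331) = I*√10331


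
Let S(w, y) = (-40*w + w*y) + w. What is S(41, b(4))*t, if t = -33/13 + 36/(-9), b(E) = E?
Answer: 121975/13 ≈ 9382.7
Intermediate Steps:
S(w, y) = -39*w + w*y
t = -85/13 (t = -33*1/13 + 36*(-⅑) = -33/13 - 4 = -85/13 ≈ -6.5385)
S(41, b(4))*t = (41*(-39 + 4))*(-85/13) = (41*(-35))*(-85/13) = -1435*(-85/13) = 121975/13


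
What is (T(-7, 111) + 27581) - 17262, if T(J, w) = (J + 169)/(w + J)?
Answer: 536669/52 ≈ 10321.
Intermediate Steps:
T(J, w) = (169 + J)/(J + w)
(T(-7, 111) + 27581) - 17262 = ((169 - 7)/(-7 + 111) + 27581) - 17262 = (162/104 + 27581) - 17262 = ((1/104)*162 + 27581) - 17262 = (81/52 + 27581) - 17262 = 1434293/52 - 17262 = 536669/52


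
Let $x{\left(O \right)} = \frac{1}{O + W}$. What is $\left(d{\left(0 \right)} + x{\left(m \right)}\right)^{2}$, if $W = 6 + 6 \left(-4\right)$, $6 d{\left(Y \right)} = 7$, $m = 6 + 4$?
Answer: $\frac{625}{576} \approx 1.0851$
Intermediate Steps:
$m = 10$
$d{\left(Y \right)} = \frac{7}{6}$ ($d{\left(Y \right)} = \frac{1}{6} \cdot 7 = \frac{7}{6}$)
$W = -18$ ($W = 6 - 24 = -18$)
$x{\left(O \right)} = \frac{1}{-18 + O}$ ($x{\left(O \right)} = \frac{1}{O - 18} = \frac{1}{-18 + O}$)
$\left(d{\left(0 \right)} + x{\left(m \right)}\right)^{2} = \left(\frac{7}{6} + \frac{1}{-18 + 10}\right)^{2} = \left(\frac{7}{6} + \frac{1}{-8}\right)^{2} = \left(\frac{7}{6} - \frac{1}{8}\right)^{2} = \left(\frac{25}{24}\right)^{2} = \frac{625}{576}$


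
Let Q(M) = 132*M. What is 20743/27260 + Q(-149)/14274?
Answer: -40010683/64851540 ≈ -0.61696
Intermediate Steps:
20743/27260 + Q(-149)/14274 = 20743/27260 + (132*(-149))/14274 = 20743*(1/27260) - 19668*1/14274 = 20743/27260 - 3278/2379 = -40010683/64851540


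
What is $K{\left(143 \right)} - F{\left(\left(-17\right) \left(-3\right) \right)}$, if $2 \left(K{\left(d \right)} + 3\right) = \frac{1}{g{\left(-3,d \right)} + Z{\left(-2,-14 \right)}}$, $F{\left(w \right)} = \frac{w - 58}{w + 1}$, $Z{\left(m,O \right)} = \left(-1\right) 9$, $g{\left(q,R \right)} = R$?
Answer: $- \frac{4985}{1742} \approx -2.8617$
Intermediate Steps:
$Z{\left(m,O \right)} = -9$
$F{\left(w \right)} = \frac{-58 + w}{1 + w}$
$K{\left(d \right)} = -3 + \frac{1}{2 \left(-9 + d\right)}$ ($K{\left(d \right)} = -3 + \frac{1}{2 \left(d - 9\right)} = -3 + \frac{1}{2 \left(-9 + d\right)}$)
$K{\left(143 \right)} - F{\left(\left(-17\right) \left(-3\right) \right)} = \frac{55 - 858}{2 \left(-9 + 143\right)} - \frac{-58 - -51}{1 - -51} = \frac{55 - 858}{2 \cdot 134} - \frac{-58 + 51}{1 + 51} = \frac{1}{2} \cdot \frac{1}{134} \left(-803\right) - \frac{1}{52} \left(-7\right) = - \frac{803}{268} - \frac{1}{52} \left(-7\right) = - \frac{803}{268} - - \frac{7}{52} = - \frac{803}{268} + \frac{7}{52} = - \frac{4985}{1742}$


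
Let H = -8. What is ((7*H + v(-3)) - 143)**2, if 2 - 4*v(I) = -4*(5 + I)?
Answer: 154449/4 ≈ 38612.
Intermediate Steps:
v(I) = 11/2 + I (v(I) = 1/2 - (-1)*(5 + I) = 1/2 - (-20 - 4*I)/4 = 1/2 + (5 + I) = 11/2 + I)
((7*H + v(-3)) - 143)**2 = ((7*(-8) + (11/2 - 3)) - 143)**2 = ((-56 + 5/2) - 143)**2 = (-107/2 - 143)**2 = (-393/2)**2 = 154449/4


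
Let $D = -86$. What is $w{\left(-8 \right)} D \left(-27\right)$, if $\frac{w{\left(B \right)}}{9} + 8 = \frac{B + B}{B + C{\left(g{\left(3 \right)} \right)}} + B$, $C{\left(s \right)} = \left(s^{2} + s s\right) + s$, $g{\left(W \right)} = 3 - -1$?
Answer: $- \frac{2424168}{7} \approx -3.4631 \cdot 10^{5}$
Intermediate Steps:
$g{\left(W \right)} = 4$ ($g{\left(W \right)} = 3 + 1 = 4$)
$C{\left(s \right)} = s + 2 s^{2}$ ($C{\left(s \right)} = \left(s^{2} + s^{2}\right) + s = 2 s^{2} + s = s + 2 s^{2}$)
$w{\left(B \right)} = -72 + 9 B + \frac{18 B}{36 + B}$ ($w{\left(B \right)} = -72 + 9 \left(\frac{B + B}{B + 4 \left(1 + 2 \cdot 4\right)} + B\right) = -72 + 9 \left(\frac{2 B}{B + 4 \left(1 + 8\right)} + B\right) = -72 + 9 \left(\frac{2 B}{B + 4 \cdot 9} + B\right) = -72 + 9 \left(\frac{2 B}{B + 36} + B\right) = -72 + 9 \left(\frac{2 B}{36 + B} + B\right) = -72 + 9 \left(B + \frac{2 B}{36 + B}\right) = -72 + \left(9 B + \frac{18 B}{36 + B}\right) = -72 + 9 B + \frac{18 B}{36 + B}$)
$w{\left(-8 \right)} D \left(-27\right) = \frac{9 \left(-288 + \left(-8\right)^{2} + 30 \left(-8\right)\right)}{36 - 8} \left(-86\right) \left(-27\right) = \frac{9 \left(-288 + 64 - 240\right)}{28} \left(-86\right) \left(-27\right) = 9 \cdot \frac{1}{28} \left(-464\right) \left(-86\right) \left(-27\right) = \left(- \frac{1044}{7}\right) \left(-86\right) \left(-27\right) = \frac{89784}{7} \left(-27\right) = - \frac{2424168}{7}$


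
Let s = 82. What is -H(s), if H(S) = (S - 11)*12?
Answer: -852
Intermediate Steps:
H(S) = -132 + 12*S (H(S) = (-11 + S)*12 = -132 + 12*S)
-H(s) = -(-132 + 12*82) = -(-132 + 984) = -1*852 = -852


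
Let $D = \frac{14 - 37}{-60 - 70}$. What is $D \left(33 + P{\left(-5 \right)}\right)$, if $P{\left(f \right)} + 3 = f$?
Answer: $\frac{115}{26} \approx 4.4231$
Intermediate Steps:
$P{\left(f \right)} = -3 + f$
$D = \frac{23}{130}$ ($D = - \frac{23}{-130} = \left(-23\right) \left(- \frac{1}{130}\right) = \frac{23}{130} \approx 0.17692$)
$D \left(33 + P{\left(-5 \right)}\right) = \frac{23 \left(33 - 8\right)}{130} = \frac{23}{130} \cdot 25 = \frac{115}{26}$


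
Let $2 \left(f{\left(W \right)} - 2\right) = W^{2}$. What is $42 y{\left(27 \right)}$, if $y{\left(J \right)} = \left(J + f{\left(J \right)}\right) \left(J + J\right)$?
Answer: $892458$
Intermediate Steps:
$f{\left(W \right)} = 2 + \frac{W^{2}}{2}$
$y{\left(J \right)} = 2 J \left(2 + J + \frac{J^{2}}{2}\right)$ ($y{\left(J \right)} = \left(J + \left(2 + \frac{J^{2}}{2}\right)\right) \left(J + J\right) = \left(2 + J + \frac{J^{2}}{2}\right) 2 J = 2 J \left(2 + J + \frac{J^{2}}{2}\right)$)
$42 y{\left(27 \right)} = 42 \cdot 27 \left(4 + 27^{2} + 2 \cdot 27\right) = 42 \cdot 27 \left(4 + 729 + 54\right) = 42 \cdot 27 \cdot 787 = 42 \cdot 21249 = 892458$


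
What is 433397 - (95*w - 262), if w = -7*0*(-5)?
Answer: 433659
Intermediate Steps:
w = 0 (w = 0*(-5) = 0)
433397 - (95*w - 262) = 433397 - (95*0 - 262) = 433397 - (0 - 262) = 433397 - 1*(-262) = 433397 + 262 = 433659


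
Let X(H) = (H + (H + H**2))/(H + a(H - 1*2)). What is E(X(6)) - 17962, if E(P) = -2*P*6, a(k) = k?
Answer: -90098/5 ≈ -18020.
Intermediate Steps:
X(H) = (H**2 + 2*H)/(-2 + 2*H) (X(H) = (H + (H + H**2))/(H + (H - 1*2)) = (H**2 + 2*H)/(H + (H - 2)) = (H**2 + 2*H)/(H + (-2 + H)) = (H**2 + 2*H)/(-2 + 2*H))
E(P) = -12*P
E(X(6)) - 17962 = -6*6*(2 + 6)/(-1 + 6) - 17962 = -6*6*8/5 - 17962 = -12*24/5 - 17962 = -288/5 - 17962 = -90098/5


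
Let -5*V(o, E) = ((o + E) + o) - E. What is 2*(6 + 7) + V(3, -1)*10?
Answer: 14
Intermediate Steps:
V(o, E) = -2*o/5 (V(o, E) = -(((o + E) + o) - E)/5 = -(((E + o) + o) - E)/5 = -((E + 2*o) - E)/5 = -2*o/5)
2*(6 + 7) + V(3, -1)*10 = 2*(6 + 7) - 2/5*3*10 = 2*13 - 6/5*10 = 26 - 12 = 14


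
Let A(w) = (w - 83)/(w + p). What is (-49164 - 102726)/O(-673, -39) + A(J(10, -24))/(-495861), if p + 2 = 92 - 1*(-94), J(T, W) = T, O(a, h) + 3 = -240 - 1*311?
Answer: 7305683767351/26646578418 ≈ 274.17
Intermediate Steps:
O(a, h) = -554 (O(a, h) = -3 + (-240 - 1*311) = -3 + (-240 - 311) = -3 - 551 = -554)
p = 184 (p = -2 + (92 - 1*(-94)) = -2 + (92 + 94) = -2 + 186 = 184)
A(w) = (-83 + w)/(184 + w) (A(w) = (w - 83)/(w + 184) = (-83 + w)/(184 + w))
(-49164 - 102726)/O(-673, -39) + A(J(10, -24))/(-495861) = (-49164 - 102726)/(-554) + ((-83 + 10)/(184 + 10))/(-495861) = -151890*(-1/554) + (-73/194)*(-1/495861) = 75945/277 + ((1/194)*(-73))*(-1/495861) = 75945/277 - 73/194*(-1/495861) = 75945/277 + 73/96197034 = 7305683767351/26646578418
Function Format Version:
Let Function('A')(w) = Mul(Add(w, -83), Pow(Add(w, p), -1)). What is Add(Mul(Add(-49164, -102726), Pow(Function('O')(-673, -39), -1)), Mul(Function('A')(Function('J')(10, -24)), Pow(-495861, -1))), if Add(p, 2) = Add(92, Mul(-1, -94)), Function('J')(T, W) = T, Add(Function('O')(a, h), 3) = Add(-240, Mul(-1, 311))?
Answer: Rational(7305683767351, 26646578418) ≈ 274.17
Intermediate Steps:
Function('O')(a, h) = -554 (Function('O')(a, h) = Add(-3, Add(-240, Mul(-1, 311))) = Add(-3, Add(-240, -311)) = Add(-3, -551) = -554)
p = 184 (p = Add(-2, Add(92, Mul(-1, -94))) = Add(-2, Add(92, 94)) = Add(-2, 186) = 184)
Function('A')(w) = Mul(Pow(Add(184, w), -1), Add(-83, w)) (Function('A')(w) = Mul(Add(w, -83), Pow(Add(w, 184), -1)) = Mul(Add(-83, w), Pow(Add(184, w), -1)) = Mul(Pow(Add(184, w), -1), Add(-83, w)))
Add(Mul(Add(-49164, -102726), Pow(Function('O')(-673, -39), -1)), Mul(Function('A')(Function('J')(10, -24)), Pow(-495861, -1))) = Add(Mul(Add(-49164, -102726), Pow(-554, -1)), Mul(Mul(Pow(Add(184, 10), -1), Add(-83, 10)), Pow(-495861, -1))) = Add(Mul(-151890, Rational(-1, 554)), Mul(Mul(Pow(194, -1), -73), Rational(-1, 495861))) = Add(Rational(75945, 277), Mul(Mul(Rational(1, 194), -73), Rational(-1, 495861))) = Add(Rational(75945, 277), Mul(Rational(-73, 194), Rational(-1, 495861))) = Add(Rational(75945, 277), Rational(73, 96197034)) = Rational(7305683767351, 26646578418)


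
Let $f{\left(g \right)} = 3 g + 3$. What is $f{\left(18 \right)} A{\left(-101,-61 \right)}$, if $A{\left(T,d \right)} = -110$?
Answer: $-6270$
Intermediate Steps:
$f{\left(g \right)} = 3 + 3 g$
$f{\left(18 \right)} A{\left(-101,-61 \right)} = \left(3 + 3 \cdot 18\right) \left(-110\right) = \left(3 + 54\right) \left(-110\right) = 57 \left(-110\right) = -6270$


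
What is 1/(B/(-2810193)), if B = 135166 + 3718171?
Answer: -2810193/3853337 ≈ -0.72929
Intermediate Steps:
B = 3853337
1/(B/(-2810193)) = 1/(3853337/(-2810193)) = 1/(3853337*(-1/2810193)) = 1/(-3853337/2810193) = -2810193/3853337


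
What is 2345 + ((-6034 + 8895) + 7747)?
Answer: 12953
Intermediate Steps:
2345 + ((-6034 + 8895) + 7747) = 2345 + (2861 + 7747) = 2345 + 10608 = 12953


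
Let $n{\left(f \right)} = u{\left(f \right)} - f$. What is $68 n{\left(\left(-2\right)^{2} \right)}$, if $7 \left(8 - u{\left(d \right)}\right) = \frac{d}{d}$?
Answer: $\frac{1836}{7} \approx 262.29$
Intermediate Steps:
$u{\left(d \right)} = \frac{55}{7}$ ($u{\left(d \right)} = 8 - \frac{d \frac{1}{d}}{7} = 8 - \frac{1}{7} = \frac{55}{7}$)
$n{\left(f \right)} = \frac{55}{7} - f$
$68 n{\left(\left(-2\right)^{2} \right)} = 68 \left(\frac{55}{7} - \left(-2\right)^{2}\right) = 68 \left(\frac{55}{7} - 4\right) = 68 \cdot \frac{27}{7} = \frac{1836}{7}$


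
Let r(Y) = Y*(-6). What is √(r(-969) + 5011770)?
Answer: 4*√313599 ≈ 2240.0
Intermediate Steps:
r(Y) = -6*Y
√(r(-969) + 5011770) = √(-6*(-969) + 5011770) = √(5814 + 5011770) = √5017584 = 4*√313599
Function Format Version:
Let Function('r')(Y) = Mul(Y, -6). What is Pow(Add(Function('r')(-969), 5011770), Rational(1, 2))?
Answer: Mul(4, Pow(313599, Rational(1, 2))) ≈ 2240.0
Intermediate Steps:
Function('r')(Y) = Mul(-6, Y)
Pow(Add(Function('r')(-969), 5011770), Rational(1, 2)) = Pow(Add(Mul(-6, -969), 5011770), Rational(1, 2)) = Pow(Add(5814, 5011770), Rational(1, 2)) = Pow(5017584, Rational(1, 2)) = Mul(4, Pow(313599, Rational(1, 2)))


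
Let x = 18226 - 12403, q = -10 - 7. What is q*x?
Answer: -98991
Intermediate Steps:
q = -17
x = 5823
q*x = -17*5823 = -98991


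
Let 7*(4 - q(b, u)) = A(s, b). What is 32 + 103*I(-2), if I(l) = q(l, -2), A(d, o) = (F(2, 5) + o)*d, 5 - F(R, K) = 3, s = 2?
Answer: 444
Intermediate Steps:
F(R, K) = 2 (F(R, K) = 5 - 1*3 = 5 - 3 = 2)
A(d, o) = d*(2 + o) (A(d, o) = (2 + o)*d = d*(2 + o))
q(b, u) = 24/7 - 2*b/7 (q(b, u) = 4 - 2*(2 + b)/7 = 4 - (4 + 2*b)/7 = 4 + (-4/7 - 2*b/7) = 24/7 - 2*b/7)
I(l) = 24/7 - 2*l/7
32 + 103*I(-2) = 32 + 103*(24/7 - 2/7*(-2)) = 32 + 103*(24/7 + 4/7) = 32 + 103*4 = 32 + 412 = 444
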